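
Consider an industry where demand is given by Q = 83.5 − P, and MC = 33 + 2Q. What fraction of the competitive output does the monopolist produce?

Inverting demand: P = 83.5 − Q.
The monopolist equates marginal revenue to marginal cost: 83.5 − 2Q = 33 + 2Q, so Q = 12.625. From demand, P = 70.875.
Under competition P = MC: 83.5 − Q = 33 + 2Q ⇒ Q = 101/6, P = 200/3.
Ratio Q_m/Q_c = 12.625/(101/6) = 0.75.

Q_m/Q_c = 0.75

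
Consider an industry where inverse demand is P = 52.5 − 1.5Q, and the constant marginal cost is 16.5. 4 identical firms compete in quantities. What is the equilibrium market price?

In a 4-firm Cournot equilibrium, symmetry and the first-order condition give q = (52.5 − 16.5)/(7.5) = 4.8. So Q = 19.2 and P = 23.7.

P = 23.7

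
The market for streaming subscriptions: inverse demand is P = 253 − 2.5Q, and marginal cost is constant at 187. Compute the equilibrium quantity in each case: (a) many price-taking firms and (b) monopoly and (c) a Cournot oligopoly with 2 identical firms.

Competition: Q = 26.4; Monopoly: Q = 13.2; Cournot: Q = 17.6

Competitive firms price at marginal cost: P = 187, giving Q = 26.4.
The monopolist equates marginal revenue to marginal cost: 253 − 5Q = 187, so Q = 13.2. From demand, P = 220.
With 2 symmetric Cournot firms, each firm's FOC gives 253 − 7.5q = 187, so q = 8.8, Q = 2·8.8 = 17.6, and P = 209.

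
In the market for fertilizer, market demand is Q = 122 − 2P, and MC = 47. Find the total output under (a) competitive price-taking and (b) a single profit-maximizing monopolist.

Inverting demand: P = 61 − 0.5Q.
Under competition P = MC = 47, so Q = (61 − 47)/0.5 = 28.
Monopoly sets MR = MC: 61 − Q = 47 ⇒ Q = 14, P = 61 − 0.5·14 = 54.

Competition: Q = 28; Monopoly: Q = 14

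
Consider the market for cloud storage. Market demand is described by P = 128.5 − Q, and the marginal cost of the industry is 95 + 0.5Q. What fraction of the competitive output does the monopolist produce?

Monopoly sets MR = MC: 128.5 − 2Q = 95 + 0.5Q ⇒ Q = 13.4, P = 128.5 − 13.4 = 115.1.
Under competition P = MC: 128.5 − Q = 95 + 0.5Q ⇒ Q = 67/3, P = 637/6.
Ratio Q_m/Q_c = 13.4/(67/3) = 0.6.

Q_m/Q_c = 0.6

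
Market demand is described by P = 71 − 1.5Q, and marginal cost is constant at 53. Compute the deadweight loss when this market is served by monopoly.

Competitive firms price at marginal cost: P = 53, giving Q = 12.
A monopolist chooses Q where MR = MC. MR = 71 − 3Q; setting this equal to 53 gives Q = 6 and P = 62.
DWL is the triangle between Q = 6 and Q = 12: ½·(12 − 6)·(62 − 53) = 27.

DWL = 27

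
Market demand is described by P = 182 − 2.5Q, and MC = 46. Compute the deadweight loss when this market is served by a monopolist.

DWL = 924.8

Perfect competition: P = MC = 46, so 182 − 2.5Q = 46 and Q = 54.4.
Monopoly sets MR = MC: 182 − 5Q = 46 ⇒ Q = 27.2, P = 182 − 2.5·27.2 = 114.
DWL is the triangle between Q = 27.2 and Q = 54.4: ½·(54.4 − 27.2)·(114 − 46) = 924.8.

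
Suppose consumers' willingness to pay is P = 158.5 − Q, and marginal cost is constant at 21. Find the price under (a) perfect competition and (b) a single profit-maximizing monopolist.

Competition: P = 21; Monopoly: P = 89.75

Competitive firms price at marginal cost: P = 21, giving Q = 137.5.
The monopolist equates marginal revenue to marginal cost: 158.5 − 2Q = 21, so Q = 68.75. From demand, P = 89.75.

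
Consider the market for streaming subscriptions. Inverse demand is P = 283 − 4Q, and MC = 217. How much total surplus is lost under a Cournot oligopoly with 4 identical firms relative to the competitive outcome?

Competitive firms price at marginal cost: P = 217, giving Q = 16.5.
Cournot with 4 identical firms: the symmetric best-response condition is 283 − 20q = 217. Each firm produces q = 3.3, total output Q = 13.2, price P = 230.2.
DWL is the triangle between Q = 13.2 and Q = 16.5: ½·(16.5 − 13.2)·(230.2 − 217) = 21.78.

DWL = 21.78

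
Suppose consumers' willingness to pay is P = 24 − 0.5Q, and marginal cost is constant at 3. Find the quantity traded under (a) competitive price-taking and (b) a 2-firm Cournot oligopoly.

Perfect competition: P = MC = 3, so 24 − 0.5Q = 3 and Q = 42.
Cournot with 2 identical firms: the symmetric best-response condition is 24 − 1.5q = 3. Each firm produces q = 14, total output Q = 28, price P = 10.

Competition: Q = 42; Cournot: Q = 28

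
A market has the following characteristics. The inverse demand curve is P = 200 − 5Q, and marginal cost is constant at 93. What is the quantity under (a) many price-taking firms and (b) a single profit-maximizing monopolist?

Perfect competition: P = MC = 93, so 200 − 5Q = 93 and Q = 21.4.
A monopolist chooses Q where MR = MC. MR = 200 − 10Q; setting this equal to 93 gives Q = 10.7 and P = 146.5.

Competition: Q = 21.4; Monopoly: Q = 10.7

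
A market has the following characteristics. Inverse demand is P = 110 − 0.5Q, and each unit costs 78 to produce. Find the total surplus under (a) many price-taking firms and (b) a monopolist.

Competition: TS = 1024; Monopoly: TS = 768

Competitive firms price at marginal cost: P = 78, giving Q = 64.
CS = ½·(110 − 78)·64 = 1024; PS = (78 − 78)·64 = 0; TS = 1024.
A monopolist chooses Q where MR = MC. MR = 110 − Q; setting this equal to 78 gives Q = 32 and P = 94.
CS = ½·(110 − 94)·32 = 256; PS = (94 − 78)·32 = 512; TS = 768.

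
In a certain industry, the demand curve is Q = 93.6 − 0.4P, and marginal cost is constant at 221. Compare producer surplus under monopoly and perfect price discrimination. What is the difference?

Inverting demand: P = 234 − 2.5Q.
A monopolist chooses Q where MR = MC. MR = 234 − 5Q; setting this equal to 221 gives Q = 2.6 and P = 227.5.
PS = (227.5 − 221)·2.6 = 16.9.
A perfectly discriminating monopolist sells every unit with P(Q) ≥ MC(Q), so output equals the competitive quantity Q = 5.2. Each buyer pays their reservation price, so CS = 0 and the firm captures all surplus.
PS = ½·(234 − 221)·5.2 = 33.8.
Change in producer surplus: 33.8 − 16.9 = 16.9.

Producer surplus rises by 16.9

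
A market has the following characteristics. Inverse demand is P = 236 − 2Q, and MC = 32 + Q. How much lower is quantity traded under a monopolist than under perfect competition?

Under competition P = MC: 236 − 2Q = 32 + Q ⇒ Q = 68, P = 100.
Monopoly sets MR = MC: 236 − 4Q = 32 + Q ⇒ Q = 40.8, P = 236 − 2·40.8 = 154.4.
Change in quantity traded: 40.8 − 68 = −27.2.

Quantity traded falls by 27.2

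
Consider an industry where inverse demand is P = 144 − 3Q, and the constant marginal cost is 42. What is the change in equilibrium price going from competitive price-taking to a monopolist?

Competitive firms price at marginal cost: P = 42, giving Q = 34.
The monopolist equates marginal revenue to marginal cost: 144 − 6Q = 42, so Q = 17. From demand, P = 93.
Change in equilibrium price: 93 − 42 = 51.

Equilibrium price rises by 51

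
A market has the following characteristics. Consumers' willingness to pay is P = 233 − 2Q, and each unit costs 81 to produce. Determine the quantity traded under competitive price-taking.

Q = 76

Under competition P = MC = 81, so Q = (233 − 81)/2 = 76.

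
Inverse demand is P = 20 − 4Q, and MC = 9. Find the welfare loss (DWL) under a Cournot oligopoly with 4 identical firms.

Competitive firms price at marginal cost: P = 9, giving Q = 2.75.
In a 4-firm Cournot equilibrium, symmetry and the first-order condition give q = (20 − 9)/(20) = 0.55. So Q = 2.2 and P = 11.2.
DWL is the triangle between Q = 2.2 and Q = 2.75: ½·(2.75 − 2.2)·(11.2 − 9) = 0.605.

DWL = 0.605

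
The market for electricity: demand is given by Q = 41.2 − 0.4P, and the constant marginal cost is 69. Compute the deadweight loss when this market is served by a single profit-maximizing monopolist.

Inverting demand: P = 103 − 2.5Q.
Competitive firms price at marginal cost: P = 69, giving Q = 13.6.
The monopolist equates marginal revenue to marginal cost: 103 − 5Q = 69, so Q = 6.8. From demand, P = 86.
DWL is the triangle between Q = 6.8 and Q = 13.6: ½·(13.6 − 6.8)·(86 − 69) = 57.8.

DWL = 57.8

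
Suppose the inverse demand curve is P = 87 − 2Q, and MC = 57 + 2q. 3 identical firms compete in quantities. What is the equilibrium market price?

P = 69

With 3 symmetric Cournot firms, each firm's FOC gives 87 − 8q = 57 + 2q, so q = 3, Q = 3·3 = 9, and P = 69.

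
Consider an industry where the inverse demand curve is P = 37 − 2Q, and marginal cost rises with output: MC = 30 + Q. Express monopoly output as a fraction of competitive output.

Q_m/Q_c = 0.6

Monopoly sets MR = MC: 37 − 4Q = 30 + Q ⇒ Q = 1.4, P = 37 − 2·1.4 = 34.2.
Under competition P = MC: 37 − 2Q = 30 + Q ⇒ Q = 7/3, P = 97/3.
Ratio Q_m/Q_c = 1.4/(7/3) = 0.6.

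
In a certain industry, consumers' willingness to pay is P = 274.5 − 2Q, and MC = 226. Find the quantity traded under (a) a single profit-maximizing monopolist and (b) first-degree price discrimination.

Monopoly: Q = 12.125; Perfect PD: Q = 24.25

A monopolist chooses Q where MR = MC. MR = 274.5 − 4Q; setting this equal to 226 gives Q = 12.125 and P = 250.25.
A perfectly discriminating monopolist sells every unit with P(Q) ≥ MC(Q), so output equals the competitive quantity Q = 24.25. Each buyer pays their reservation price, so CS = 0 and the firm captures all surplus.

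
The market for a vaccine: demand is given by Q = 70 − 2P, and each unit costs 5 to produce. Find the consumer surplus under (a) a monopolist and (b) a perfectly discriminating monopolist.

Inverting demand: P = 35 − 0.5Q.
The monopolist equates marginal revenue to marginal cost: 35 − Q = 5, so Q = 30. From demand, P = 20.
CS = ½·(35 − 20)·30 = 225.
A perfectly discriminating monopolist sells every unit with P(Q) ≥ MC(Q), so output equals the competitive quantity Q = 60. Each buyer pays their reservation price, so CS = 0 and the firm captures all surplus.
CS = 0.

Monopoly: CS = 225; Perfect PD: CS = 0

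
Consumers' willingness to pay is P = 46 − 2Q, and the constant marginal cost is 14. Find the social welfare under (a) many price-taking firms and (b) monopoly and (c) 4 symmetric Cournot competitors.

Competition: TS = 256; Monopoly: TS = 192; Cournot: TS = 245.76

Perfect competition: P = MC = 14, so 46 − 2Q = 14 and Q = 16.
CS = ½·(46 − 14)·16 = 256; PS = (14 − 14)·16 = 0; TS = 256.
The monopolist equates marginal revenue to marginal cost: 46 − 4Q = 14, so Q = 8. From demand, P = 30.
CS = ½·(46 − 30)·8 = 64; PS = (30 − 14)·8 = 128; TS = 192.
With 4 symmetric Cournot firms, each firm's FOC gives 46 − 10q = 14, so q = 3.2, Q = 4·3.2 = 12.8, and P = 20.4.
CS = ½·(46 − 20.4)·12.8 = 163.84; PS = (20.4 − 14)·12.8 = 81.92; TS = 245.76.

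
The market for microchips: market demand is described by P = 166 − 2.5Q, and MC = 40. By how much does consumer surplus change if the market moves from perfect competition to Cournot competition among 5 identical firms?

Perfect competition: P = MC = 40, so 166 − 2.5Q = 40 and Q = 50.4.
CS = ½·(166 − 40)·50.4 = 3175.2.
Cournot with 5 identical firms: the symmetric best-response condition is 166 − 15q = 40. Each firm produces q = 8.4, total output Q = 42, price P = 61.
CS = ½·(166 − 61)·42 = 2205.
Change in consumer surplus: 2205 − 3175.2 = −970.2.

CS falls by 970.2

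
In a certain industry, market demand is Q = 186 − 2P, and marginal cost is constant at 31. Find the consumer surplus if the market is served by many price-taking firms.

Inverting demand: P = 93 − 0.5Q.
Perfect competition: P = MC = 31, so 93 − 0.5Q = 31 and Q = 124.
CS = ½·(93 − 31)·124 = 3844.

CS = 3844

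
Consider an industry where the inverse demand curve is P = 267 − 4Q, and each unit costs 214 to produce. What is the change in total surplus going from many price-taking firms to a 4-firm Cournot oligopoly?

TS falls by 14.045

Perfect competition: P = MC = 214, so 267 − 4Q = 214 and Q = 13.25.
CS = ½·(267 − 214)·13.25 = 351.125; PS = (214 − 214)·13.25 = 0; TS = 351.125.
With 4 symmetric Cournot firms, each firm's FOC gives 267 − 20q = 214, so q = 2.65, Q = 4·2.65 = 10.6, and P = 224.6.
CS = ½·(267 − 224.6)·10.6 = 224.72; PS = (224.6 − 214)·10.6 = 112.36; TS = 337.08.
Change in total surplus: 337.08 − 351.125 = −14.045.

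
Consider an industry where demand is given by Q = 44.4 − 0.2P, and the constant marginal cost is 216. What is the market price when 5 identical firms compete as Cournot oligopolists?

Inverting demand: P = 222 − 5Q.
Cournot with 5 identical firms: the symmetric best-response condition is 222 − 30q = 216. Each firm produces q = 0.2, total output Q = 1, price P = 217.

P = 217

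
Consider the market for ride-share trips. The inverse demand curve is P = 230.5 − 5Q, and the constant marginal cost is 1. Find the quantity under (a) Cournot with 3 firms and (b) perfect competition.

Cournot with 3 identical firms: the symmetric best-response condition is 230.5 − 20q = 1. Each firm produces q = 11.475, total output Q = 34.425, price P = 58.375.
Perfect competition: P = MC = 1, so 230.5 − 5Q = 1 and Q = 45.9.

Cournot: Q = 34.425; Competition: Q = 45.9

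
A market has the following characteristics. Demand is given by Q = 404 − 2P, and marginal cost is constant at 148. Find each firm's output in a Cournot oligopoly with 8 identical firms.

q_i = 12

Inverting demand: P = 202 − 0.5Q.
With 8 symmetric Cournot firms, each firm's FOC gives 202 − 4.5q = 148, so q = 12, Q = 8·12 = 96, and P = 154.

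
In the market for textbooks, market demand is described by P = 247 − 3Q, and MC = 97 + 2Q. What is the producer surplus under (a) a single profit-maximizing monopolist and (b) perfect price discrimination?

A monopolist chooses Q where MR = MC. MR = 247 − 6Q; setting this equal to 97 + 2Q gives Q = 18.75 and P = 190.75.
PS = P·Q − VC(Q) = 190.75·18.75 − (97·18.75 + ½·2·18.75²) = 1406.25.
A perfectly discriminating monopolist sells every unit with P(Q) ≥ MC(Q), so output equals the competitive quantity Q = 30. Each buyer pays their reservation price, so CS = 0 and the firm captures all surplus.
PS = ½·(247 − 97)·30 = 2250.

Monopoly: PS = 1406.25; Perfect PD: PS = 2250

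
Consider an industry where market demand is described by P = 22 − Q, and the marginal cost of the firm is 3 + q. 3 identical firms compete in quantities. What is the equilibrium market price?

P = 10.6

In a 3-firm Cournot equilibrium, symmetry and the first-order condition give q = (22 − 3)/(5) = 3.8. So Q = 11.4 and P = 10.6.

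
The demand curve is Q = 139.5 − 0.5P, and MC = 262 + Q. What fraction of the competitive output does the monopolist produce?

Q_m/Q_c = 0.6

Inverting demand: P = 279 − 2Q.
A monopolist chooses Q where MR = MC. MR = 279 − 4Q; setting this equal to 262 + Q gives Q = 3.4 and P = 272.2.
Under competition P = MC: 279 − 2Q = 262 + Q ⇒ Q = 17/3, P = 803/3.
Ratio Q_m/Q_c = 3.4/(17/3) = 0.6.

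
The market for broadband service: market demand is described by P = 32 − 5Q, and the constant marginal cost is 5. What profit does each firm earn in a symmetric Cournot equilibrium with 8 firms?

Cournot with 8 identical firms: the symmetric best-response condition is 32 − 45q = 5. Each firm produces q = 0.6, total output Q = 4.8, price P = 8.
Each firm's profit = (8 − 5)·0.6 = 1.8.

π_i = 1.8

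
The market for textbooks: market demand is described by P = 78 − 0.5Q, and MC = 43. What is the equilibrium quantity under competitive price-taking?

Q = 70

Perfect competition: P = MC = 43, so 78 − 0.5Q = 43 and Q = 70.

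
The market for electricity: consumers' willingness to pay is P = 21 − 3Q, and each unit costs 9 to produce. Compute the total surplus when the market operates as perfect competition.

Under competition P = MC = 9, so Q = (21 − 9)/3 = 4.
CS = ½·(21 − 9)·4 = 24; PS = (9 − 9)·4 = 0; TS = 24.

TS = 24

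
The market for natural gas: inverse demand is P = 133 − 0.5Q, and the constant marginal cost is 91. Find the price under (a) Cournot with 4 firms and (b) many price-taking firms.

Cournot: P = 99.4; Competition: P = 91

In a 4-firm Cournot equilibrium, symmetry and the first-order condition give q = (133 − 91)/(2.5) = 16.8. So Q = 67.2 and P = 99.4.
Perfect competition: P = MC = 91, so 133 − 0.5Q = 91 and Q = 84.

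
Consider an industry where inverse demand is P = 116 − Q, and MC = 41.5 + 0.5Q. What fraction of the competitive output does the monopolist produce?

Q_m/Q_c = 0.6

A monopolist chooses Q where MR = MC. MR = 116 − 2Q; setting this equal to 41.5 + 0.5Q gives Q = 29.8 and P = 86.2.
Under competition P = MC: 116 − Q = 41.5 + 0.5Q ⇒ Q = 149/3, P = 199/3.
Ratio Q_m/Q_c = 29.8/(149/3) = 0.6.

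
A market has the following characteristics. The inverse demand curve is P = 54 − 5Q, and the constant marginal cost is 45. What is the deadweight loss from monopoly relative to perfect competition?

DWL = 2.025

Perfect competition: P = MC = 45, so 54 − 5Q = 45 and Q = 1.8.
Monopoly sets MR = MC: 54 − 10Q = 45 ⇒ Q = 0.9, P = 54 − 5·0.9 = 49.5.
DWL is the triangle between Q = 0.9 and Q = 1.8: ½·(1.8 − 0.9)·(49.5 − 45) = 2.025.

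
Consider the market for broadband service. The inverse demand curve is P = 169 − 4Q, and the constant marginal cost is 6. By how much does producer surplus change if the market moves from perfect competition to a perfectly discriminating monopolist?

Producer surplus rises by 3321.125

Perfect competition: P = MC = 6, so 169 − 4Q = 6 and Q = 40.75.
PS = (6 − 6)·40.75 = 0.
A perfectly discriminating monopolist sells every unit with P(Q) ≥ MC(Q), so output equals the competitive quantity Q = 40.75. Each buyer pays their reservation price, so CS = 0 and the firm captures all surplus.
PS = ½·(169 − 6)·40.75 = 3321.125.
Change in producer surplus: 3321.125 − 0 = 3321.125.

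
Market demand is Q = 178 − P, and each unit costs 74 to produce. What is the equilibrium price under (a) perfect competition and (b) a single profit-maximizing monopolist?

Inverting demand: P = 178 − Q.
Under competition P = MC = 74, so Q = (178 − 74)/1 = 104.
The monopolist equates marginal revenue to marginal cost: 178 − 2Q = 74, so Q = 52. From demand, P = 126.

Competition: P = 74; Monopoly: P = 126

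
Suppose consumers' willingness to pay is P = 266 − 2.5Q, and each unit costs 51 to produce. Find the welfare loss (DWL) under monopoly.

DWL = 2311.25

Perfect competition: P = MC = 51, so 266 − 2.5Q = 51 and Q = 86.
Monopoly sets MR = MC: 266 − 5Q = 51 ⇒ Q = 43, P = 266 − 2.5·43 = 158.5.
DWL is the triangle between Q = 43 and Q = 86: ½·(86 − 43)·(158.5 − 51) = 2311.25.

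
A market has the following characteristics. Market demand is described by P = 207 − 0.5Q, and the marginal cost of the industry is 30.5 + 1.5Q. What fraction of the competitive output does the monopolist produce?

Q_m/Q_c = 0.8

A monopolist chooses Q where MR = MC. MR = 207 − Q; setting this equal to 30.5 + 1.5Q gives Q = 70.6 and P = 171.7.
Competitive equilibrium sets price equal to marginal cost: 207 − 0.5Q = 30.5 + 1.5Q, so Q = 88.25 and P = 162.875.
Ratio Q_m/Q_c = 70.6/88.25 = 0.8.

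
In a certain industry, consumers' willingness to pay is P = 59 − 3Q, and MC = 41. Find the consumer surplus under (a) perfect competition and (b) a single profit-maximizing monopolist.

Competition: CS = 54; Monopoly: CS = 13.5

Perfect competition: P = MC = 41, so 59 − 3Q = 41 and Q = 6.
CS = ½·(59 − 41)·6 = 54.
A monopolist chooses Q where MR = MC. MR = 59 − 6Q; setting this equal to 41 gives Q = 3 and P = 50.
CS = ½·(59 − 50)·3 = 13.5.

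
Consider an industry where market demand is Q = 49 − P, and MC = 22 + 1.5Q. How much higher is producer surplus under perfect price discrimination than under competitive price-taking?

PS rises by 58.32

Inverting demand: P = 49 − Q.
Competitive equilibrium sets price equal to marginal cost: 49 − Q = 22 + 1.5Q, so Q = 10.8 and P = 38.2.
PS = P·Q − VC(Q) = 38.2·10.8 − (22·10.8 + ½·1.5·10.8²) = 87.48.
A perfectly discriminating monopolist sells every unit with P(Q) ≥ MC(Q), so output equals the competitive quantity Q = 10.8. Each buyer pays their reservation price, so CS = 0 and the firm captures all surplus.
PS = ½·(49 − 22)·10.8 = 145.8.
Change in producer surplus: 145.8 − 87.48 = 58.32.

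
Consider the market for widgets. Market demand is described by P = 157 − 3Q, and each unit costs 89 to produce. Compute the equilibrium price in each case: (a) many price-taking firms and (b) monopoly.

Competition: P = 89; Monopoly: P = 123

Competitive firms price at marginal cost: P = 89, giving Q = 68/3.
A monopolist chooses Q where MR = MC. MR = 157 − 6Q; setting this equal to 89 gives Q = 34/3 and P = 123.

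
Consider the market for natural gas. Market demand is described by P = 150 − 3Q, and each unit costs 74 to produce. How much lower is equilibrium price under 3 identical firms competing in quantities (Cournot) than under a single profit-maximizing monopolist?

A monopolist chooses Q where MR = MC. MR = 150 − 6Q; setting this equal to 74 gives Q = 38/3 and P = 112.
Cournot with 3 identical firms: the symmetric best-response condition is 150 − 12q = 74. Each firm produces q = 19/3, total output Q = 19, price P = 93.
Change in equilibrium price: 93 − 112 = −19.

P falls by 19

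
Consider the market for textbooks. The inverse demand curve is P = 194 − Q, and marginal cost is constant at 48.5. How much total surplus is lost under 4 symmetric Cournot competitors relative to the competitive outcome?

DWL = 423.405

Perfect competition: P = MC = 48.5, so 194 − Q = 48.5 and Q = 145.5.
Cournot with 4 identical firms: the symmetric best-response condition is 194 − 5q = 48.5. Each firm produces q = 29.1, total output Q = 116.4, price P = 77.6.
DWL is the triangle between Q = 116.4 and Q = 145.5: ½·(145.5 − 116.4)·(77.6 − 48.5) = 423.405.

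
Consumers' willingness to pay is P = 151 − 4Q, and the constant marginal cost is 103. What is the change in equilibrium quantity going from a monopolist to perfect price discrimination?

Equilibrium quantity rises by 6

A monopolist chooses Q where MR = MC. MR = 151 − 8Q; setting this equal to 103 gives Q = 6 and P = 127.
Under first-degree price discrimination the firm charges each unit its demand price and produces up to where P = MC, i.e. Q = 12. Consumer surplus is zero; producer surplus equals total surplus.
Change in equilibrium quantity: 12 − 6 = 6.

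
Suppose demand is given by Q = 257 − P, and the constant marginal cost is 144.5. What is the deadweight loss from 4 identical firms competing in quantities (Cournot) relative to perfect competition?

Inverting demand: P = 257 − Q.
Under competition P = MC = 144.5, so Q = (257 − 144.5)/1 = 112.5.
Cournot with 4 identical firms: the symmetric best-response condition is 257 − 5q = 144.5. Each firm produces q = 22.5, total output Q = 90, price P = 167.
DWL is the triangle between Q = 90 and Q = 112.5: ½·(112.5 − 90)·(167 − 144.5) = 253.125.

DWL = 253.125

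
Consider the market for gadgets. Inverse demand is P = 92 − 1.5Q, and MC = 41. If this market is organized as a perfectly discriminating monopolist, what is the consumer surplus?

CS = 0

With perfect price discrimination, output is the efficient level Q = 34 (where demand meets MC), but every buyer pays their willingness to pay: CS = 0 and PS = total surplus.
CS = 0.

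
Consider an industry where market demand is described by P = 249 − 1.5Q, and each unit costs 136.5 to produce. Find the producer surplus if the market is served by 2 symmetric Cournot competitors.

In a 2-firm Cournot equilibrium, symmetry and the first-order condition give q = (249 − 136.5)/(4.5) = 25. So Q = 50 and P = 174.
PS = (174 − 136.5)·50 = 1875.

PS = 1875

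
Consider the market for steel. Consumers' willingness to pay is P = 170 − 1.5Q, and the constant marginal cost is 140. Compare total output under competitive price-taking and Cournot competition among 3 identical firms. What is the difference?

Q falls by 5

Competitive firms price at marginal cost: P = 140, giving Q = 20.
With 3 symmetric Cournot firms, each firm's FOC gives 170 − 6q = 140, so q = 5, Q = 3·5 = 15, and P = 147.5.
Change in total output: 15 − 20 = −5.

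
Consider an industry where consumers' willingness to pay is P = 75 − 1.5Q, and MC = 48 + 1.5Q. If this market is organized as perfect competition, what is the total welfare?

Competitive equilibrium sets price equal to marginal cost: 75 − 1.5Q = 48 + 1.5Q, so Q = 9 and P = 61.5.
CS = ½·(75 − 61.5)·9 = 60.75; PS = (61.5·9 − 48·9 − ½·1.5·9²) = 60.75; TS = 121.5.

TS = 121.5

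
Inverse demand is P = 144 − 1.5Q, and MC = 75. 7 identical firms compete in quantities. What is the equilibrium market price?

In a 7-firm Cournot equilibrium, symmetry and the first-order condition give q = (144 − 75)/(12) = 5.75. So Q = 40.25 and P = 83.625.

P = 83.625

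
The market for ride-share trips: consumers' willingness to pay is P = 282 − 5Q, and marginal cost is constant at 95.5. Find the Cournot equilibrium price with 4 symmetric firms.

In a 4-firm Cournot equilibrium, symmetry and the first-order condition give q = (282 − 95.5)/(25) = 7.46. So Q = 29.84 and P = 132.8.

P = 132.8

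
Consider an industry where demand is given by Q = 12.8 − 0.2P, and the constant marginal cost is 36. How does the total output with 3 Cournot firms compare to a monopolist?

Inverting demand: P = 64 − 5Q.
In a 3-firm Cournot equilibrium, symmetry and the first-order condition give q = (64 − 36)/(20) = 1.4. So Q = 4.2 and P = 43.
Monopoly sets MR = MC: 64 − 10Q = 36 ⇒ Q = 2.8, P = 64 − 5·2.8 = 50.

Cournot: Q = 4.2; Monopoly: Q = 2.8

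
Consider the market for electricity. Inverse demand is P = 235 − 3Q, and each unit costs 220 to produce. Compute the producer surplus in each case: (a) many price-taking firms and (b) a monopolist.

Competition: PS = 0; Monopoly: PS = 18.75

Under competition P = MC = 220, so Q = (235 − 220)/3 = 5.
PS = (220 − 220)·5 = 0.
A monopolist chooses Q where MR = MC. MR = 235 − 6Q; setting this equal to 220 gives Q = 2.5 and P = 227.5.
PS = (227.5 − 220)·2.5 = 18.75.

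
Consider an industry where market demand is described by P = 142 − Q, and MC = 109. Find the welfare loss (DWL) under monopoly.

DWL = 136.125

Under competition P = MC = 109, so Q = (142 − 109)/1 = 33.
Monopoly sets MR = MC: 142 − 2Q = 109 ⇒ Q = 16.5, P = 142 − 16.5 = 125.5.
DWL is the triangle between Q = 16.5 and Q = 33: ½·(33 − 16.5)·(125.5 − 109) = 136.125.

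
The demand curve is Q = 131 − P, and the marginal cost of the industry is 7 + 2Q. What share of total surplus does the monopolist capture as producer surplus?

Inverting demand: P = 131 − Q.
A monopolist chooses Q where MR = MC. MR = 131 − 2Q; setting this equal to 7 + 2Q gives Q = 31 and P = 100.
CS = ½·(131 − 100)·31 = 480.5.
PS = P·Q − VC(Q) = 100·31 − (7·31 + ½·2·31²) = 1922.
Share captured = PS/TS = 1922/2402.5 = 0.8.

PS/TS = 0.8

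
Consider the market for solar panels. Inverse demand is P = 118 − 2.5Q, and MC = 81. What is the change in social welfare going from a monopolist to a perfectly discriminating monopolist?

Social welfare rises by 68.45

Monopoly sets MR = MC: 118 − 5Q = 81 ⇒ Q = 7.4, P = 118 − 2.5·7.4 = 99.5.
CS = ½·(118 − 99.5)·7.4 = 68.45; PS = (99.5 − 81)·7.4 = 136.9; TS = 205.35.
With perfect price discrimination, output is the efficient level Q = 14.8 (where demand meets MC), but every buyer pays their willingness to pay: CS = 0 and PS = total surplus.
TS = 273.8 (equal to competitive TS).
Change in social welfare: 273.8 − 205.35 = 68.45.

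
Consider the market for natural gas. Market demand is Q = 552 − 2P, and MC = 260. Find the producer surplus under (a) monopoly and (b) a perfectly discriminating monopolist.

Inverting demand: P = 276 − 0.5Q.
Monopoly sets MR = MC: 276 − Q = 260 ⇒ Q = 16, P = 276 − 0.5·16 = 268.
PS = (268 − 260)·16 = 128.
With perfect price discrimination, output is the efficient level Q = 32 (where demand meets MC), but every buyer pays their willingness to pay: CS = 0 and PS = total surplus.
PS = ½·(276 − 260)·32 = 256.

Monopoly: PS = 128; Perfect PD: PS = 256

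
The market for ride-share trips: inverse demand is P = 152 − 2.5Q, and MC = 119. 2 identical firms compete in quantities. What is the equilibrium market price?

In a 2-firm Cournot equilibrium, symmetry and the first-order condition give q = (152 − 119)/(7.5) = 4.4. So Q = 8.8 and P = 130.

P = 130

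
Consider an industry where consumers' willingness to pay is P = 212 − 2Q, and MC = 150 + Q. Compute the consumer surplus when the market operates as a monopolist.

CS = 153.76

A monopolist chooses Q where MR = MC. MR = 212 − 4Q; setting this equal to 150 + Q gives Q = 12.4 and P = 187.2.
CS = ½·(212 − 187.2)·12.4 = 153.76.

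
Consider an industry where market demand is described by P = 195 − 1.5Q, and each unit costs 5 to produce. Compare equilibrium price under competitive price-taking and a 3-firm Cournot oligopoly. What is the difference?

Perfect competition: P = MC = 5, so 195 − 1.5Q = 5 and Q = 380/3.
Cournot with 3 identical firms: the symmetric best-response condition is 195 − 6q = 5. Each firm produces q = 95/3, total output Q = 95, price P = 52.5.
Change in equilibrium price: 52.5 − 5 = 47.5.

P rises by 47.5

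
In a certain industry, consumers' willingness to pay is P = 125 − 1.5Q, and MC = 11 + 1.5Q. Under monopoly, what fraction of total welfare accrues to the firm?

PS/TS = 0.75

The monopolist equates marginal revenue to marginal cost: 125 − 3Q = 11 + 1.5Q, so Q = 76/3. From demand, P = 87.
CS = ½·(125 − 87)·76/3 = 1444/3.
PS = P·Q − VC(Q) = 87·76/3 − (11·76/3 + ½·1.5·(76/3)²) = 1444.
Share captured = PS/TS = 1444/(5776/3) = 0.75.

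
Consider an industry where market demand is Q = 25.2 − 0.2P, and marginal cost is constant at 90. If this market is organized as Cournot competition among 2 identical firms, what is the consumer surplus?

CS = 57.6

Inverting demand: P = 126 − 5Q.
Cournot with 2 identical firms: the symmetric best-response condition is 126 − 15q = 90. Each firm produces q = 2.4, total output Q = 4.8, price P = 102.
CS = ½·(126 − 102)·4.8 = 57.6.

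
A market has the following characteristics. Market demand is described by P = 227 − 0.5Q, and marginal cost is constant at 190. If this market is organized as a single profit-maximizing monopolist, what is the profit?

A monopolist chooses Q where MR = MC. MR = 227 − Q; setting this equal to 190 gives Q = 37 and P = 208.5.
Profit = (208.5 − 190)·37 = 684.5.

Profit = 684.5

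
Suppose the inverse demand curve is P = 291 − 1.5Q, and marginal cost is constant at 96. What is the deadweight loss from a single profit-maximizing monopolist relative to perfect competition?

Perfect competition: P = MC = 96, so 291 − 1.5Q = 96 and Q = 130.
Monopoly sets MR = MC: 291 − 3Q = 96 ⇒ Q = 65, P = 291 − 1.5·65 = 193.5.
DWL is the triangle between Q = 65 and Q = 130: ½·(130 − 65)·(193.5 − 96) = 3168.75.

DWL = 3168.75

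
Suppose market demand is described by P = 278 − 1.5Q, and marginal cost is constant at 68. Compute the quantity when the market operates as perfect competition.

Under competition P = MC = 68, so Q = (278 − 68)/1.5 = 140.

Q = 140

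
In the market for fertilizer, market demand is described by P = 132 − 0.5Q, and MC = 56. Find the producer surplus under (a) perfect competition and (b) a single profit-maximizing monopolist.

Perfect competition: P = MC = 56, so 132 − 0.5Q = 56 and Q = 152.
PS = (56 − 56)·152 = 0.
Monopoly sets MR = MC: 132 − Q = 56 ⇒ Q = 76, P = 132 − 0.5·76 = 94.
PS = (94 − 56)·76 = 2888.

Competition: PS = 0; Monopoly: PS = 2888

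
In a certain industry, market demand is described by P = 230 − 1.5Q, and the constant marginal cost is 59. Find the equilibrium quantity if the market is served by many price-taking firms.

Q = 114

Perfect competition: P = MC = 59, so 230 − 1.5Q = 59 and Q = 114.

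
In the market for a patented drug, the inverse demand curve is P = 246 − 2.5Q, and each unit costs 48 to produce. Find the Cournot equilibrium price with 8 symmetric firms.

With 8 symmetric Cournot firms, each firm's FOC gives 246 − 22.5q = 48, so q = 8.8, Q = 8·8.8 = 70.4, and P = 70.

P = 70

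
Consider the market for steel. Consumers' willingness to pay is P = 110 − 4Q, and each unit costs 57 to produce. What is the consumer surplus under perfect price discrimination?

CS = 0

With perfect price discrimination, output is the efficient level Q = 13.25 (where demand meets MC), but every buyer pays their willingness to pay: CS = 0 and PS = total surplus.
CS = 0.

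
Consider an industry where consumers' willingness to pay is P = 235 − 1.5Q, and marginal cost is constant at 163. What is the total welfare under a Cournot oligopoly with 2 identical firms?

TS = 1536

With 2 symmetric Cournot firms, each firm's FOC gives 235 − 4.5q = 163, so q = 16, Q = 2·16 = 32, and P = 187.
CS = ½·(235 − 187)·32 = 768; PS = (187 − 163)·32 = 768; TS = 1536.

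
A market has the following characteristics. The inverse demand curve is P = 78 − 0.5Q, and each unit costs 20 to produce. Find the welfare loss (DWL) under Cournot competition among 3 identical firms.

Perfect competition: P = MC = 20, so 78 − 0.5Q = 20 and Q = 116.
Cournot with 3 identical firms: the symmetric best-response condition is 78 − 2q = 20. Each firm produces q = 29, total output Q = 87, price P = 34.5.
DWL is the triangle between Q = 87 and Q = 116: ½·(116 − 87)·(34.5 − 20) = 210.25.

DWL = 210.25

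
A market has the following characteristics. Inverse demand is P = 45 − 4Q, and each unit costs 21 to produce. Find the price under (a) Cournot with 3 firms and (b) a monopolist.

Cournot with 3 identical firms: the symmetric best-response condition is 45 − 16q = 21. Each firm produces q = 1.5, total output Q = 4.5, price P = 27.
Monopoly sets MR = MC: 45 − 8Q = 21 ⇒ Q = 3, P = 45 − 4·3 = 33.

Cournot: P = 27; Monopoly: P = 33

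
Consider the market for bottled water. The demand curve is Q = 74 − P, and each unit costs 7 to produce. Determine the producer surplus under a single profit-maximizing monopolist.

Inverting demand: P = 74 − Q.
Monopoly sets MR = MC: 74 − 2Q = 7 ⇒ Q = 33.5, P = 74 − 33.5 = 40.5.
PS = (40.5 − 7)·33.5 = 1122.25.

PS = 1122.25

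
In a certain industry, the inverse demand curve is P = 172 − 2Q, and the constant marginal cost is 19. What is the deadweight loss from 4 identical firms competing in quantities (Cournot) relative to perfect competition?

Competitive firms price at marginal cost: P = 19, giving Q = 76.5.
Cournot with 4 identical firms: the symmetric best-response condition is 172 − 10q = 19. Each firm produces q = 15.3, total output Q = 61.2, price P = 49.6.
DWL is the triangle between Q = 61.2 and Q = 76.5: ½·(76.5 − 61.2)·(49.6 − 19) = 234.09.

DWL = 234.09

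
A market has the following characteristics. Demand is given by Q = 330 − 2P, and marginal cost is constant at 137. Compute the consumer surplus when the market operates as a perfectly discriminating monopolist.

CS = 0

Inverting demand: P = 165 − 0.5Q.
With perfect price discrimination, output is the efficient level Q = 56 (where demand meets MC), but every buyer pays their willingness to pay: CS = 0 and PS = total surplus.
CS = 0.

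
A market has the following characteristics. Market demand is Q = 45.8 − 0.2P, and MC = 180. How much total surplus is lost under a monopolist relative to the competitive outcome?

Inverting demand: P = 229 − 5Q.
Competitive firms price at marginal cost: P = 180, giving Q = 9.8.
The monopolist equates marginal revenue to marginal cost: 229 − 10Q = 180, so Q = 4.9. From demand, P = 204.5.
DWL is the triangle between Q = 4.9 and Q = 9.8: ½·(9.8 − 4.9)·(204.5 − 180) = 60.025.

DWL = 60.025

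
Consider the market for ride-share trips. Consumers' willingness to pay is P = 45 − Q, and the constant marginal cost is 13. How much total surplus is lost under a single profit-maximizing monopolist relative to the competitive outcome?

DWL = 128

Competitive firms price at marginal cost: P = 13, giving Q = 32.
A monopolist chooses Q where MR = MC. MR = 45 − 2Q; setting this equal to 13 gives Q = 16 and P = 29.
DWL is the triangle between Q = 16 and Q = 32: ½·(32 − 16)·(29 − 13) = 128.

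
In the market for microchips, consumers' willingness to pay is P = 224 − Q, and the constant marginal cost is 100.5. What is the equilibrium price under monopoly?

Monopoly sets MR = MC: 224 − 2Q = 100.5 ⇒ Q = 61.75, P = 224 − 61.75 = 162.25.

P = 162.25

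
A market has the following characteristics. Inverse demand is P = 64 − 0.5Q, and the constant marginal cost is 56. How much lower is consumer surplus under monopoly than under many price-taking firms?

Under competition P = MC = 56, so Q = (64 − 56)/0.5 = 16.
CS = ½·(64 − 56)·16 = 64.
A monopolist chooses Q where MR = MC. MR = 64 − Q; setting this equal to 56 gives Q = 8 and P = 60.
CS = ½·(64 − 60)·8 = 16.
Change in consumer surplus: 16 − 64 = −48.

Consumer surplus falls by 48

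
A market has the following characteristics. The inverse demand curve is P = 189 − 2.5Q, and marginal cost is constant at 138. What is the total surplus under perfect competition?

Perfect competition: P = MC = 138, so 189 − 2.5Q = 138 and Q = 20.4.
CS = ½·(189 − 138)·20.4 = 520.2; PS = (138 − 138)·20.4 = 0; TS = 520.2.

TS = 520.2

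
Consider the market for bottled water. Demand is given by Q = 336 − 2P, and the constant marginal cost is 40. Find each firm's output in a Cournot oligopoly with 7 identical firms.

Inverting demand: P = 168 − 0.5Q.
Cournot with 7 identical firms: the symmetric best-response condition is 168 − 4q = 40. Each firm produces q = 32, total output Q = 224, price P = 56.

q_i = 32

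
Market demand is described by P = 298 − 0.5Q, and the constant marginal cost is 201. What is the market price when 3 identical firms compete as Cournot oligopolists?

Cournot with 3 identical firms: the symmetric best-response condition is 298 − 2q = 201. Each firm produces q = 48.5, total output Q = 145.5, price P = 225.25.

P = 225.25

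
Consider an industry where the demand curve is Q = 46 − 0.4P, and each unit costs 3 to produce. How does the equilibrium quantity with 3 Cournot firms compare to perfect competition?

Cournot: Q = 33.6; Competition: Q = 44.8

Inverting demand: P = 115 − 2.5Q.
Cournot with 3 identical firms: the symmetric best-response condition is 115 − 10q = 3. Each firm produces q = 11.2, total output Q = 33.6, price P = 31.
Perfect competition: P = MC = 3, so 115 − 2.5Q = 3 and Q = 44.8.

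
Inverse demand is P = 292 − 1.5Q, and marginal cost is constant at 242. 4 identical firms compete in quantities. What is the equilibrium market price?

P = 252

With 4 symmetric Cournot firms, each firm's FOC gives 292 − 7.5q = 242, so q = 20/3, Q = 4·20/3 = 80/3, and P = 252.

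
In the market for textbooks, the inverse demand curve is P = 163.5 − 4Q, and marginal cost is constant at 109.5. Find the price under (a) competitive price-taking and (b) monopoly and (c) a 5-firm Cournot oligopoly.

Competition: P = 109.5; Monopoly: P = 136.5; Cournot: P = 118.5

Competitive firms price at marginal cost: P = 109.5, giving Q = 13.5.
A monopolist chooses Q where MR = MC. MR = 163.5 − 8Q; setting this equal to 109.5 gives Q = 6.75 and P = 136.5.
In a 5-firm Cournot equilibrium, symmetry and the first-order condition give q = (163.5 − 109.5)/(24) = 2.25. So Q = 11.25 and P = 118.5.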